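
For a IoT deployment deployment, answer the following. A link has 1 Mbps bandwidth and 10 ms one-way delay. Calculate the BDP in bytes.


Given: bandwidth = 1 Mbps, delay = 10 ms
BDP in bits = 1 * 10^6 * 10 / 1000
BDP in bits = 10000
BDP in bytes = 10000 / 8 = 1250

1250


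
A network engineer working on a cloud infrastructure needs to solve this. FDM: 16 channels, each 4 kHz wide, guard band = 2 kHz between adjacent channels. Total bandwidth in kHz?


Given: 16 channels, 4 kHz each, guard = 2 kHz
Channel bandwidth = 16 * 4 = 64 kHz
Guard bands = 15 gaps * 2 kHz = 30 kHz
Total = 64 + 30 = 94 kHz

94


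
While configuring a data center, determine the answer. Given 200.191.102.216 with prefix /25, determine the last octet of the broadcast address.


Given: IP = 200.191.102.216, prefix = /25
Host bits = 32 - 25 = 7
Network last octet = 216 AND mask = 128
Host part size = 2^7 - 1 = 127
Broadcast last octet = 128 OR 127 = 255

255


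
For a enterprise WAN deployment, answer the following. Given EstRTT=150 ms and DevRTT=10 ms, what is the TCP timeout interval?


Given: EstRTT = 150 ms, DevRTT = 10 ms
Timeout = EstRTT + 4 * DevRTT
4 * DevRTT = 4 * 10 = 40
Timeout = 150 + 40 = 190 ms

190


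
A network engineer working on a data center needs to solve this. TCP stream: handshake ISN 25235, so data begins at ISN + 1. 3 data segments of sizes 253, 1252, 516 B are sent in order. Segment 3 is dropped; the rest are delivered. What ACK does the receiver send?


SYN uses sequence number 25235; first data byte = ISN + 1 = 25236.
Segment 1: SEQ = 25236, len = 253 B, covers [25236, 25488]
Segment 2: SEQ = 25489, len = 1252 B, covers [25489, 26740]
Segment 3: SEQ = 26741, len = 516 B, covers [26741, 27256] [LOST]
In-order data received: bytes [25236, 26740] (segments 1..2).
Segment 3 missing -> gap begins at byte 26741.
Cumulative ACK = next expected in-order byte = 25236 + 253 + 1252 = 26741

26741


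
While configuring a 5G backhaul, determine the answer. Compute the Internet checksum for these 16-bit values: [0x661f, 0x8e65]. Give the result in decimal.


Given words: [0x661f, 0x8e65]
Step 1: Sum all words
Raw sum = 26143 + 36453 = 62596
One's complement = ~62596 & 0xFFFF = 2939

2939


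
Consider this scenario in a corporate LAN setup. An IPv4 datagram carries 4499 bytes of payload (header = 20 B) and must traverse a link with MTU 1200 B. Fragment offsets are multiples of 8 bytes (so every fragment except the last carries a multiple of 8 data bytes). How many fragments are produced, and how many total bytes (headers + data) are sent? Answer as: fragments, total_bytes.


Max data per non-final fragment = floor((MTU - header)/8)*8 = floor((1200 - 20)/8)*8 = floor(1180/8)*8 = 1176 B
Final fragment needs no 8-byte alignment: it can carry up to MTU - header = 1180 B
Non-final fragments needed = ceil((payload - 1180) / 1176) = ceil(3319/1176) = ceil(2.8223) = 3
Number of fragments = 3 + 1 = 4
Fragment sizes (data): 3 * 1176 B + 971 B (last, 971 <= 1180 OK)
Total bytes sent = payload + n_frags * header = 4499 + 4*20 = 4499 + 80 = 4579 B

4, 4579


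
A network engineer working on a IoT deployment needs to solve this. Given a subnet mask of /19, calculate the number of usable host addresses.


Given: subnet mask /19
Host bits = 32 - 19 = 13
Total addresses = 2^13 = 8192
Usable hosts = 8192 - 2 (network + broadcast) = 8190

8190


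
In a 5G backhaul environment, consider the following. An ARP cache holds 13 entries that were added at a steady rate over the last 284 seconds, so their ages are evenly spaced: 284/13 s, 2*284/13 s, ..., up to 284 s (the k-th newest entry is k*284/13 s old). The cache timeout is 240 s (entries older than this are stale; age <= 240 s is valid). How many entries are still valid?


Ages are k * 284/13 s for k = 1..13 (spacing = 21.8462 s).
Entry k is valid iff k * 284/13 <= 240 iff k <= 13 * 240 / 284 = 10.9859
n_valid = floor(10.9859) = 10
(n_stale = 13 - 10 = 3)

10


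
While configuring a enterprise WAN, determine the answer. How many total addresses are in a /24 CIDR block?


Given: CIDR prefix /24
Host bits = 32 - 24 = 8
Total addresses = 2^8 = 256

256


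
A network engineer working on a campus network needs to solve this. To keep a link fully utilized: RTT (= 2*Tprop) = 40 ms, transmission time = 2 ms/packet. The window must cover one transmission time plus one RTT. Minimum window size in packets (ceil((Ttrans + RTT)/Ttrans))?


Given: Ttrans = 2 ms, RTT = 40 ms (= 2 * Tprop, Tprop = 20 ms)
Time until first ACK returns = Ttrans + RTT = 2 + 40 = 42 ms
Need W * Ttrans >= Ttrans + RTT  ->  W >= (Ttrans + RTT) / Ttrans
(Ttrans + RTT) / Ttrans = 42 / 2 = 21
W_min = ceil(21) = 21

21


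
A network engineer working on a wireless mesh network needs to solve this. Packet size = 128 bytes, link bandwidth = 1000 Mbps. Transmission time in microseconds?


Given: packet = 128 bytes, bandwidth = 1000 Mbps
Packet in bits = 128 * 8 = 1024 bits
Bandwidth = 1000 * 10^6 = 1000000000 bps
Time = 1024 / 1000000000 seconds
Time in us = 1024 * 10^6 / 1000000000 = 1.024

1.024


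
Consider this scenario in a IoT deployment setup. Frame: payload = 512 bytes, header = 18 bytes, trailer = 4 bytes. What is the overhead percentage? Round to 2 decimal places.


Given: payload = 512 B, header = 18 B, trailer = 4 B
Overhead bytes = header + trailer = 18 + 4 = 22
Total frame = payload + overhead = 512 + 22 = 534
Overhead % = 22 / 534 * 100 = 4.1199% -> 4.12% (2 dp)

4.12


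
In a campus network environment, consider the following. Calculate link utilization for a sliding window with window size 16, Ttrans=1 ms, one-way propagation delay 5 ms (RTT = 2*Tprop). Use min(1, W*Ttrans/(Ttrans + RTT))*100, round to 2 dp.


Given: W = 16, Ttrans = 1 ms, RTT = 10 ms (= 2 * Tprop, Tprop = 5 ms)
Cycle time = Ttrans + RTT = 1 + 10 = 11 ms (first packet sent until its ACK returns)
W * Ttrans = 16 * 1 = 16 ms of sending per cycle
W * Ttrans / (Ttrans + RTT) = 16 / 11 = 1.454545
U = min(1, 1.454545) = 1.000000
U% = 100.00%

100.00


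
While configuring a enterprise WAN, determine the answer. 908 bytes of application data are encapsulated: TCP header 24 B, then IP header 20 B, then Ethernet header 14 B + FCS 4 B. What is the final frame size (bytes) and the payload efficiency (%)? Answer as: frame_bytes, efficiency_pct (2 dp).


TCP segment = 908 + 24 = 932 B
IP packet = 932 + 20 = 952 B
Ethernet frame = 952 + 14 + 4 = 970 B
Efficiency = app / frame = 908 / 970 = 0.936082 = 93.6082% -> 93.61% (2 dp)

970, 93.61


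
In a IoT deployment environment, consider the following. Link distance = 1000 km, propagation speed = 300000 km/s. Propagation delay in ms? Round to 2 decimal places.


Given: distance = 1000 km, speed = 300000 km/s
Delay = distance / speed = 1000 / 300000 seconds
Delay in ms = 1000 * 1000 / 300000
Delay = 3.3333 ms
Rounded to 2 dp = 3.33 ms

3.33


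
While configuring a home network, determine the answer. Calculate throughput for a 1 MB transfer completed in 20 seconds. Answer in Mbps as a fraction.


Given: file = 1 MB, time = 20 s
File in Mb = 1 * 8 = 8 Mb
Throughput = 8 / 20 Mbps
Throughput = 2/5 Mbps

2/5


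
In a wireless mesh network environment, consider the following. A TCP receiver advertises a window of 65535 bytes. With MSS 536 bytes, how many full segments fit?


Given: RWND = 65535 bytes, MSS = 536 bytes
Full segments = floor(RWND / MSS)
Full segments = floor(65535 / 536)
Full segments = floor(122.2668) = 122

122


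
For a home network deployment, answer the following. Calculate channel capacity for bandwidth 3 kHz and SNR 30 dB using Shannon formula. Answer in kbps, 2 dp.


Given: B = 3 kHz, SNR = 30 dB
SNR linear = 10^(30/10) = 1000
1 + SNR = 1001
log2(1001) = 9.9672262588
C = 3 * 1000 * 9.9672262588 = 29901.6788 bps
C = 29.901679 kbps -> 29.90 kbps (2 dp)

29.90


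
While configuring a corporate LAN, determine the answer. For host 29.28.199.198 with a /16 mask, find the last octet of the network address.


Given: IP = 29.28.199.198, prefix = /16
Subnet mask = 255.255.0.0
Last octet of IP: 198
Last octet of mask: 0
Network last octet = 198 AND 0 = 0

0


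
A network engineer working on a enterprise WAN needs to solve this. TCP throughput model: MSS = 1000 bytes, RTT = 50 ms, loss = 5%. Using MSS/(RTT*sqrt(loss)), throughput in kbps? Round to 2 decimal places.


Given: MSS = 1000 bytes, RTT = 50 ms, loss = 5%
RTT in seconds = 50 / 1000 = 0.05
Loss rate = 5% = 0.05
sqrt(loss) = sqrt(0.05) = 0.223606797750
Throughput (bytes/s) = 1000 / (0.05 * 0.223606797750) = 89442.7191
Throughput (kbps) = 89442.7191 * 8 / 1000 = 715.541753 -> 715.54 kbps (2 dp)

715.54


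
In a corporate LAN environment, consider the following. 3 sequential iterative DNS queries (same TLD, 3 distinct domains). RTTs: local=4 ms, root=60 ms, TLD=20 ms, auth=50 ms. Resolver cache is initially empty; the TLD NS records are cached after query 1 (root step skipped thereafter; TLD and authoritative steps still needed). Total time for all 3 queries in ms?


Lookup 1 (cold cache): local + root + TLD + auth = 4 + 60 + 20 + 50 = 134 ms
Lookups 2..3 (TLD NS cached -> skip root; new domain -> still ask TLD and auth): local + TLD + auth = 4 + 20 + 50 = 74 ms each
Remaining 2 lookups: 2 * 74 = 148 ms
Total = 134 + 148 = 282 ms

282


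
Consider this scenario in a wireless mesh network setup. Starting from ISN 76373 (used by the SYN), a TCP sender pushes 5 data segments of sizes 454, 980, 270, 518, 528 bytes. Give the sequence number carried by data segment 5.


The SYN occupies sequence number ISN = 76373, so the first data byte is ISN + 1 = 76374.
SEQ of data segment i = (ISN + 1) + sum of payload sizes of segments 1..i-1.
Segment 1: SEQ = 76374, payload = 454 bytes
Segment 2: SEQ = 76828, payload = 980 bytes
Segment 3: SEQ = 77808, payload = 270 bytes
Segment 4: SEQ = 78078, payload = 518 bytes
Segment 5: SEQ = 78596, payload = 528 bytes
SEQ of segment 5 = 76374 + 454 + 980 + 270 + 518 = 78596

78596


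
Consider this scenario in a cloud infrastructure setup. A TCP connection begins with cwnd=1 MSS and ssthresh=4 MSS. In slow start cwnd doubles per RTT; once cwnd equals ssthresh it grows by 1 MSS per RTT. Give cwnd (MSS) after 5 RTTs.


RTT 0: cwnd = 1 MSS (initial)
RTT 1: cwnd = 2 MSS (slow start, doubled)
RTT 2: cwnd = 4 MSS (slow start, doubled)
RTT 3: cwnd = 5 MSS (congestion avoidance, +1)
RTT 4: cwnd = 6 MSS (congestion avoidance, +1)
RTT 5: cwnd = 7 MSS (congestion avoidance, +1)

7


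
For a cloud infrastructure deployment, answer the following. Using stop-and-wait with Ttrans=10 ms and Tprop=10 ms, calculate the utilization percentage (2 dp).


Given: Ttrans = 10 ms, Tprop = 10 ms
RTT = 2 * Tprop = 2 * 10 = 20 ms
U = Ttrans / (Ttrans + RTT)
U = 10 / (10 + 20)
U = 10 / 30 = 0.333333
U% = 33.33%

33.33


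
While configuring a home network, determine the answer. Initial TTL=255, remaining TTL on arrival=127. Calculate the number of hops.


Given: initial TTL = 255, received TTL = 127
Hops = initial TTL - received TTL
Hops = 255 - 127 = 128

128


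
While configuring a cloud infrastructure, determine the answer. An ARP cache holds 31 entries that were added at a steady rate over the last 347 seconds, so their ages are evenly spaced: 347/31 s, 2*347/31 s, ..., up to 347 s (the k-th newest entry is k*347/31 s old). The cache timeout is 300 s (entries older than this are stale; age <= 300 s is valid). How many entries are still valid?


Ages are k * 347/31 s for k = 1..31 (spacing = 11.1935 s).
Entry k is valid iff k * 347/31 <= 300 iff k <= 31 * 300 / 347 = 26.8012
n_valid = floor(26.8012) = 26
(n_stale = 31 - 26 = 5)

26


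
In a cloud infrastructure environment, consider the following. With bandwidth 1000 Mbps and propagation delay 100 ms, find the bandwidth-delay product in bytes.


Given: bandwidth = 1000 Mbps, delay = 100 ms
BDP in bits = 1000 * 10^6 * 100 / 1000
BDP in bits = 100000000
BDP in bytes = 100000000 / 8 = 12500000

12500000


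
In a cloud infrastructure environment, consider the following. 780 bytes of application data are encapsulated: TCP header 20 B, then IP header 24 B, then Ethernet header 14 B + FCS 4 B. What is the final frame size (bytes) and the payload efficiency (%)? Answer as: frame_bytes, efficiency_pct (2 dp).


TCP segment = 780 + 20 = 800 B
IP packet = 800 + 24 = 824 B
Ethernet frame = 824 + 14 + 4 = 842 B
Efficiency = app / frame = 780 / 842 = 0.926366 = 92.6366% -> 92.64% (2 dp)

842, 92.64


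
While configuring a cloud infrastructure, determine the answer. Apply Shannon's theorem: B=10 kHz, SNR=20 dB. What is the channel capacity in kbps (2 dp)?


Given: B = 10 kHz, SNR = 20 dB
SNR linear = 10^(20/10) = 100
1 + SNR = 101
log2(101) = 6.6582114828
C = 10 * 1000 * 6.6582114828 = 66582.1148 bps
C = 66.582115 kbps -> 66.58 kbps (2 dp)

66.58


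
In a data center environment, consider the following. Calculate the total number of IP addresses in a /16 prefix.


Given: CIDR prefix /16
Host bits = 32 - 16 = 16
Total addresses = 2^16 = 65536

65536


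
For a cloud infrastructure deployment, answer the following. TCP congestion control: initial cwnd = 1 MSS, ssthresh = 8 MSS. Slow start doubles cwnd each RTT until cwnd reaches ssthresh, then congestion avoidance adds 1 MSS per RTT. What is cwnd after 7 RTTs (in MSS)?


RTT 0: cwnd = 1 MSS (initial)
RTT 1: cwnd = 2 MSS (slow start, doubled)
RTT 2: cwnd = 4 MSS (slow start, doubled)
RTT 3: cwnd = 8 MSS (slow start, doubled)
RTT 4: cwnd = 9 MSS (congestion avoidance, +1)
RTT 5: cwnd = 10 MSS (congestion avoidance, +1)
RTT 6: cwnd = 11 MSS (congestion avoidance, +1)
RTT 7: cwnd = 12 MSS (congestion avoidance, +1)

12


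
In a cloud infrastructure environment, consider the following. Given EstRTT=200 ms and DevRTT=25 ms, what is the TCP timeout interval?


Given: EstRTT = 200 ms, DevRTT = 25 ms
Timeout = EstRTT + 4 * DevRTT
4 * DevRTT = 4 * 25 = 100
Timeout = 200 + 100 = 300 ms

300


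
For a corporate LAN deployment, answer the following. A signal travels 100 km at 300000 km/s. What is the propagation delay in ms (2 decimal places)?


Given: distance = 100 km, speed = 300000 km/s
Delay = distance / speed = 100 / 300000 seconds
Delay in ms = 100 * 1000 / 300000
Delay = 0.3333 ms
Rounded to 2 dp = 0.33 ms

0.33


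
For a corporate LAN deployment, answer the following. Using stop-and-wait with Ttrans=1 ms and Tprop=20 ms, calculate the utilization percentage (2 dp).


Given: Ttrans = 1 ms, Tprop = 20 ms
RTT = 2 * Tprop = 2 * 20 = 40 ms
U = Ttrans / (Ttrans + RTT)
U = 1 / (1 + 40)
U = 1 / 41 = 0.02439
U% = 2.44%

2.44


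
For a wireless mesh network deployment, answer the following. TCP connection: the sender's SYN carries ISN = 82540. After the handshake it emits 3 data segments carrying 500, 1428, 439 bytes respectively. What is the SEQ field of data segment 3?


The SYN occupies sequence number ISN = 82540, so the first data byte is ISN + 1 = 82541.
SEQ of data segment i = (ISN + 1) + sum of payload sizes of segments 1..i-1.
Segment 1: SEQ = 82541, payload = 500 bytes
Segment 2: SEQ = 83041, payload = 1428 bytes
Segment 3: SEQ = 84469, payload = 439 bytes
SEQ of segment 3 = 82541 + 500 + 1428 = 84469

84469


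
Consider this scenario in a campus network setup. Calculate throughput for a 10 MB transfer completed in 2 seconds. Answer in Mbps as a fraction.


Given: file = 10 MB, time = 2 s
File in Mb = 10 * 8 = 80 Mb
Throughput = 80 / 2 Mbps
Throughput = 40 Mbps

40


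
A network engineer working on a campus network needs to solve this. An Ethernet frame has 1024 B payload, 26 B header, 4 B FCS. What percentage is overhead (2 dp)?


Given: payload = 1024 B, header = 26 B, trailer = 4 B
Overhead bytes = header + trailer = 26 + 4 = 30
Total frame = payload + overhead = 1024 + 30 = 1054
Overhead % = 30 / 1054 * 100 = 2.8463% -> 2.85% (2 dp)

2.85


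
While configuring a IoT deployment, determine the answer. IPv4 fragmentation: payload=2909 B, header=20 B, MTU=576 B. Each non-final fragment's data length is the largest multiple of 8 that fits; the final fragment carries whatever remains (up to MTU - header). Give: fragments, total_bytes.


Max data per non-final fragment = floor((MTU - header)/8)*8 = floor((576 - 20)/8)*8 = floor(556/8)*8 = 552 B
Final fragment needs no 8-byte alignment: it can carry up to MTU - header = 556 B
Non-final fragments needed = ceil((payload - 556) / 552) = ceil(2353/552) = ceil(4.2627) = 5
Number of fragments = 5 + 1 = 6
Fragment sizes (data): 5 * 552 B + 149 B (last, 149 <= 556 OK)
Total bytes sent = payload + n_frags * header = 2909 + 6*20 = 2909 + 120 = 3029 B

6, 3029


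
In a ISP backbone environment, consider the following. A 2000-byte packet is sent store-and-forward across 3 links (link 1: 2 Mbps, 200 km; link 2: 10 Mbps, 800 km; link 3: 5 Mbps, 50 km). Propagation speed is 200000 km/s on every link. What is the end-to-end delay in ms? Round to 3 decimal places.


Packet = 2000 bytes = 16000 bits. Store-and-forward: sum (t_trans + t_prop) per link.
Link 1: t_trans = 16000/(2*10^6) s = 8.0000 ms; t_prop = 200/200000 s = 1.0000 ms; subtotal = 9.0000 ms
Link 2: t_trans = 16000/(10*10^6) s = 1.6000 ms; t_prop = 800/200000 s = 4.0000 ms; subtotal = 5.6000 ms
Link 3: t_trans = 16000/(5*10^6) s = 3.2000 ms; t_prop = 50/200000 s = 0.2500 ms; subtotal = 3.4500 ms
End-to-end = 9.0000 + 5.6000 + 3.4500 = 18.0500 ms -> 18.050 ms (3 dp)

18.050


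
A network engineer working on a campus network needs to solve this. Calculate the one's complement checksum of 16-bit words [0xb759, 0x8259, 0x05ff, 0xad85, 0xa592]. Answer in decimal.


Given words: [0xb759, 0x8259, 0x05ff, 0xad85, 0xa592]
Step 1: Sum all words
Raw sum = 46937 + 33369 + 1535 + 44421 + 42386 = 168648
Step 2: Fold carry: (37576 + 2) = 37578
One's complement = ~37578 & 0xFFFF = 27957

27957


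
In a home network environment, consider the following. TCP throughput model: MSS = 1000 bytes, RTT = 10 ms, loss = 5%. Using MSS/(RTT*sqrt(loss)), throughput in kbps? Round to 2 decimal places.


Given: MSS = 1000 bytes, RTT = 10 ms, loss = 5%
RTT in seconds = 10 / 1000 = 0.01
Loss rate = 5% = 0.05
sqrt(loss) = sqrt(0.05) = 0.223606797750
Throughput (bytes/s) = 1000 / (0.01 * 0.223606797750) = 447213.5955
Throughput (kbps) = 447213.5955 * 8 / 1000 = 3577.708764 -> 3577.71 kbps (2 dp)

3577.71


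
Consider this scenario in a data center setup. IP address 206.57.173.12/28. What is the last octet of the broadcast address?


Given: IP = 206.57.173.12, prefix = /28
Host bits = 32 - 28 = 4
Network last octet = 12 AND mask = 0
Host part size = 2^4 - 1 = 15
Broadcast last octet = 0 OR 15 = 15

15


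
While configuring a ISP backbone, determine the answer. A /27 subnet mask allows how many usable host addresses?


Given: subnet mask /27
Host bits = 32 - 27 = 5
Total addresses = 2^5 = 32
Usable hosts = 32 - 2 (network + broadcast) = 30

30


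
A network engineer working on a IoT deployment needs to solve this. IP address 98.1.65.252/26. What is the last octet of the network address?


Given: IP = 98.1.65.252, prefix = /26
Subnet mask = 255.255.255.192
Last octet of IP: 252
Last octet of mask: 192
Network last octet = 252 AND 192 = 192

192


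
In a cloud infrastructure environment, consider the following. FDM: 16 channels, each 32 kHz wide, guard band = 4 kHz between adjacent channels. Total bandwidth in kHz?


Given: 16 channels, 32 kHz each, guard = 4 kHz
Channel bandwidth = 16 * 32 = 512 kHz
Guard bands = 15 gaps * 4 kHz = 60 kHz
Total = 512 + 60 = 572 kHz

572


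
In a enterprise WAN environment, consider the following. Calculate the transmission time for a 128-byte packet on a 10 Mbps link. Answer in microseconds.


Given: packet = 128 bytes, bandwidth = 10 Mbps
Packet in bits = 128 * 8 = 1024 bits
Bandwidth = 10 * 10^6 = 10000000 bps
Time = 1024 / 10000000 seconds
Time in us = 1024 * 10^6 / 10000000 = 102.4

102.4


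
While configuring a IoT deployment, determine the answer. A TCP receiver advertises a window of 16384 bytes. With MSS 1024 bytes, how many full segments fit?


Given: RWND = 16384 bytes, MSS = 1024 bytes
Full segments = floor(RWND / MSS)
Full segments = floor(16384 / 1024)
Full segments = floor(16.0) = 16

16


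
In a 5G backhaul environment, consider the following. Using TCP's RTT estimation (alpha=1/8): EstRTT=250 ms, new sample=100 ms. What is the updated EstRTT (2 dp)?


Given: EstRTT = 250 ms, SampleRTT = 100 ms, alpha = 1/8
New EstRTT = (1 - alpha) * EstRTT + alpha * SampleRTT
(7/8) * 250 = 218.75
(1/8) * 100 = 12.5
New EstRTT = 218.75 + 12.5 = 231.25 ms -> 231.25 ms (2 dp)

231.25


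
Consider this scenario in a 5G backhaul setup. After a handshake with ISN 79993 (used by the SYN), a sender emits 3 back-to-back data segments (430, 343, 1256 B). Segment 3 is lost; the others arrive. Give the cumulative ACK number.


SYN uses sequence number 79993; first data byte = ISN + 1 = 79994.
Segment 1: SEQ = 79994, len = 430 B, covers [79994, 80423]
Segment 2: SEQ = 80424, len = 343 B, covers [80424, 80766]
Segment 3: SEQ = 80767, len = 1256 B, covers [80767, 82022] [LOST]
In-order data received: bytes [79994, 80766] (segments 1..2).
Segment 3 missing -> gap begins at byte 80767.
Cumulative ACK = next expected in-order byte = 79994 + 430 + 343 = 80767

80767


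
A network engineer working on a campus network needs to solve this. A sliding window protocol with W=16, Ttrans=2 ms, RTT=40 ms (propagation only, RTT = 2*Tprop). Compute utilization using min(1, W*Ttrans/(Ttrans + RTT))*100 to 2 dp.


Given: W = 16, Ttrans = 2 ms, RTT = 40 ms (= 2 * Tprop, Tprop = 20 ms)
Cycle time = Ttrans + RTT = 2 + 40 = 42 ms (first packet sent until its ACK returns)
W * Ttrans = 16 * 2 = 32 ms of sending per cycle
W * Ttrans / (Ttrans + RTT) = 32 / 42 = 0.761905
U = min(1, 0.761905) = 0.761905
U% = 76.19%

76.19


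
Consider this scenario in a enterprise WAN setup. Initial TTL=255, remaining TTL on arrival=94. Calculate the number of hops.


Given: initial TTL = 255, received TTL = 94
Hops = initial TTL - received TTL
Hops = 255 - 94 = 161

161


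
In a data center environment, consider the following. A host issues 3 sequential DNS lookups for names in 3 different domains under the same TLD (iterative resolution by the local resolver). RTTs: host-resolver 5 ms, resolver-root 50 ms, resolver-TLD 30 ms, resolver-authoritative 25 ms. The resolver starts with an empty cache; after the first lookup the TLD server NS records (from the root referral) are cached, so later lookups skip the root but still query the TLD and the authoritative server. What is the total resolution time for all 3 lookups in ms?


Lookup 1 (cold cache): local + root + TLD + auth = 5 + 50 + 30 + 25 = 110 ms
Lookups 2..3 (TLD NS cached -> skip root; new domain -> still ask TLD and auth): local + TLD + auth = 5 + 30 + 25 = 60 ms each
Remaining 2 lookups: 2 * 60 = 120 ms
Total = 110 + 120 = 230 ms

230


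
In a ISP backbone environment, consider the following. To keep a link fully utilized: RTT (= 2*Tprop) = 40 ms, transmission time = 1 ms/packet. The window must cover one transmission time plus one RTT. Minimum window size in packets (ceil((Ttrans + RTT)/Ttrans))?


Given: Ttrans = 1 ms, RTT = 40 ms (= 2 * Tprop, Tprop = 20 ms)
Time until first ACK returns = Ttrans + RTT = 1 + 40 = 41 ms
Need W * Ttrans >= Ttrans + RTT  ->  W >= (Ttrans + RTT) / Ttrans
(Ttrans + RTT) / Ttrans = 41 / 1 = 41
W_min = ceil(41) = 41

41


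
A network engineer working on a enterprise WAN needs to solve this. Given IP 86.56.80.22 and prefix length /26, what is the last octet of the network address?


Given: IP = 86.56.80.22, prefix = /26
Subnet mask = 255.255.255.192
Last octet of IP: 22
Last octet of mask: 192
Network last octet = 22 AND 192 = 0

0


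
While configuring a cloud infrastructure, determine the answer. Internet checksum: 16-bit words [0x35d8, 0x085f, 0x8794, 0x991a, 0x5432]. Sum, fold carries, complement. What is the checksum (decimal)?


Given words: [0x35d8, 0x085f, 0x8794, 0x991a, 0x5432]
Step 1: Sum all words
Raw sum = 13784 + 2143 + 34708 + 39194 + 21554 = 111383
Step 2: Fold carry: (45847 + 1) = 45848
One's complement = ~45848 & 0xFFFF = 19687

19687


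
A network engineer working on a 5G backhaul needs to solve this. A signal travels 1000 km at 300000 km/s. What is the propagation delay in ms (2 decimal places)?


Given: distance = 1000 km, speed = 300000 km/s
Delay = distance / speed = 1000 / 300000 seconds
Delay in ms = 1000 * 1000 / 300000
Delay = 3.3333 ms
Rounded to 2 dp = 3.33 ms

3.33


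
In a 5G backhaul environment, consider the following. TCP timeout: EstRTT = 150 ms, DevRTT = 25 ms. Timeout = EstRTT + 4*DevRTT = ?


Given: EstRTT = 150 ms, DevRTT = 25 ms
Timeout = EstRTT + 4 * DevRTT
4 * DevRTT = 4 * 25 = 100
Timeout = 150 + 100 = 250 ms

250


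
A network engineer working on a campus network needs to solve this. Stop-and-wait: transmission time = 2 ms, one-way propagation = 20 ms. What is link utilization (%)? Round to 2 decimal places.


Given: Ttrans = 2 ms, Tprop = 20 ms
RTT = 2 * Tprop = 2 * 20 = 40 ms
U = Ttrans / (Ttrans + RTT)
U = 2 / (2 + 40)
U = 2 / 42 = 0.047619
U% = 4.76%

4.76


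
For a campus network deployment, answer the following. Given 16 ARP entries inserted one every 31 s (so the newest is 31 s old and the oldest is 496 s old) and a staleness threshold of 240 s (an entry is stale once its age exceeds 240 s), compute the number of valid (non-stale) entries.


Ages are k * 496/16 s for k = 1..16 (spacing = 31.0000 s).
Entry k is valid iff k * 496/16 <= 240 iff k <= 16 * 240 / 496 = 7.7419
n_valid = floor(7.7419) = 7
(n_stale = 16 - 7 = 9)

7


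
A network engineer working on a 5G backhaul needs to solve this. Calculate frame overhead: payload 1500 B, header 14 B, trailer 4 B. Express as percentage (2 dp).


Given: payload = 1500 B, header = 14 B, trailer = 4 B
Overhead bytes = header + trailer = 14 + 4 = 18
Total frame = payload + overhead = 1500 + 18 = 1518
Overhead % = 18 / 1518 * 100 = 1.1858% -> 1.19% (2 dp)

1.19


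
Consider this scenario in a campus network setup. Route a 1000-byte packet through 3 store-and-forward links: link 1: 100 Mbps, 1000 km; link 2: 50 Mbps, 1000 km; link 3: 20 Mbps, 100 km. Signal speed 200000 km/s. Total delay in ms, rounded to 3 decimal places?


Packet = 1000 bytes = 8000 bits. Store-and-forward: sum (t_trans + t_prop) per link.
Link 1: t_trans = 8000/(100*10^6) s = 0.0800 ms; t_prop = 1000/200000 s = 5.0000 ms; subtotal = 5.0800 ms
Link 2: t_trans = 8000/(50*10^6) s = 0.1600 ms; t_prop = 1000/200000 s = 5.0000 ms; subtotal = 5.1600 ms
Link 3: t_trans = 8000/(20*10^6) s = 0.4000 ms; t_prop = 100/200000 s = 0.5000 ms; subtotal = 0.9000 ms
End-to-end = 5.0800 + 5.1600 + 0.9000 = 11.1400 ms -> 11.140 ms (3 dp)

11.140


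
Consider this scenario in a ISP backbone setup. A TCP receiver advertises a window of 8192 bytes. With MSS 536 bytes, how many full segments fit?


Given: RWND = 8192 bytes, MSS = 536 bytes
Full segments = floor(RWND / MSS)
Full segments = floor(8192 / 536)
Full segments = floor(15.2836) = 15

15


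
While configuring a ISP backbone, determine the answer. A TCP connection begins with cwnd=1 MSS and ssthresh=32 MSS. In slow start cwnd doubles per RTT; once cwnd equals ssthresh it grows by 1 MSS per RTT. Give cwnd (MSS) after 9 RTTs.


RTT 0: cwnd = 1 MSS (initial)
RTT 1: cwnd = 2 MSS (slow start, doubled)
RTT 2: cwnd = 4 MSS (slow start, doubled)
RTT 3: cwnd = 8 MSS (slow start, doubled)
RTT 4: cwnd = 16 MSS (slow start, doubled)
RTT 5: cwnd = 32 MSS (slow start, doubled)
RTT 6: cwnd = 33 MSS (congestion avoidance, +1)
RTT 7: cwnd = 34 MSS (congestion avoidance, +1)
RTT 8: cwnd = 35 MSS (congestion avoidance, +1)
RTT 9: cwnd = 36 MSS (congestion avoidance, +1)

36


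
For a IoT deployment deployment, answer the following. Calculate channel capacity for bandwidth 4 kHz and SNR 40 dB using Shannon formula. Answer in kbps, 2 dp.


Given: B = 4 kHz, SNR = 40 dB
SNR linear = 10^(40/10) = 10000
1 + SNR = 10001
log2(10001) = 13.2878566418
C = 4 * 1000 * 13.2878566418 = 53151.4266 bps
C = 53.151427 kbps -> 53.15 kbps (2 dp)

53.15


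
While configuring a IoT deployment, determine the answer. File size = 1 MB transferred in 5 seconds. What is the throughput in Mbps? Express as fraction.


Given: file = 1 MB, time = 5 s
File in Mb = 1 * 8 = 8 Mb
Throughput = 8 / 5 Mbps
Throughput = 8/5 Mbps

8/5


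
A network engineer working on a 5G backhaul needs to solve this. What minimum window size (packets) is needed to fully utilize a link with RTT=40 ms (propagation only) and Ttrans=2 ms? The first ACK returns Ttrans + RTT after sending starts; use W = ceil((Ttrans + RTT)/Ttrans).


Given: Ttrans = 2 ms, RTT = 40 ms (= 2 * Tprop, Tprop = 20 ms)
Time until first ACK returns = Ttrans + RTT = 2 + 40 = 42 ms
Need W * Ttrans >= Ttrans + RTT  ->  W >= (Ttrans + RTT) / Ttrans
(Ttrans + RTT) / Ttrans = 42 / 2 = 21
W_min = ceil(21) = 21

21


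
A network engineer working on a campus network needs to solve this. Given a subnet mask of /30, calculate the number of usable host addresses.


Given: subnet mask /30
Host bits = 32 - 30 = 2
Total addresses = 2^2 = 4
Usable hosts = 4 - 2 (network + broadcast) = 2

2


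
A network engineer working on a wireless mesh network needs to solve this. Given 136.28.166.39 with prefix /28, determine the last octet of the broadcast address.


Given: IP = 136.28.166.39, prefix = /28
Host bits = 32 - 28 = 4
Network last octet = 39 AND mask = 32
Host part size = 2^4 - 1 = 15
Broadcast last octet = 32 OR 15 = 47

47


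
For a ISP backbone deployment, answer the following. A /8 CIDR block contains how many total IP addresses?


Given: CIDR prefix /8
Host bits = 32 - 8 = 24
Total addresses = 2^24 = 16777216

16777216


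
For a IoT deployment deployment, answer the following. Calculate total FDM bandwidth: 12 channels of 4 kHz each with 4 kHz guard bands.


Given: 12 channels, 4 kHz each, guard = 4 kHz
Channel bandwidth = 12 * 4 = 48 kHz
Guard bands = 11 gaps * 4 kHz = 44 kHz
Total = 48 + 44 = 92 kHz

92


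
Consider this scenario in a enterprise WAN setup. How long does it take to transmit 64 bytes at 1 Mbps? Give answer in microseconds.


Given: packet = 64 bytes, bandwidth = 1 Mbps
Packet in bits = 64 * 8 = 512 bits
Bandwidth = 1 * 10^6 = 1000000 bps
Time = 512 / 1000000 seconds
Time in us = 512 * 10^6 / 1000000 = 512

512


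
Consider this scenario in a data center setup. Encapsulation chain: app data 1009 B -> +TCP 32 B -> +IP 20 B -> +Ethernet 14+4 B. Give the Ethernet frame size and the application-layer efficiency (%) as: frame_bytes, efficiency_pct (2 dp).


TCP segment = 1009 + 32 = 1041 B
IP packet = 1041 + 20 = 1061 B
Ethernet frame = 1061 + 14 + 4 = 1079 B
Efficiency = app / frame = 1009 / 1079 = 0.935125 = 93.5125% -> 93.51% (2 dp)

1079, 93.51


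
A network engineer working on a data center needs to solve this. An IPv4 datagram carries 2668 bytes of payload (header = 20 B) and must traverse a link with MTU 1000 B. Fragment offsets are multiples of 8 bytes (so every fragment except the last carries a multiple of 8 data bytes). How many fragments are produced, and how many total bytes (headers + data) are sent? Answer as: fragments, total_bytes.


Max data per non-final fragment = floor((MTU - header)/8)*8 = floor((1000 - 20)/8)*8 = floor(980/8)*8 = 976 B
Final fragment needs no 8-byte alignment: it can carry up to MTU - header = 980 B
Non-final fragments needed = ceil((payload - 980) / 976) = ceil(1688/976) = ceil(1.7295) = 2
Number of fragments = 2 + 1 = 3
Fragment sizes (data): 2 * 976 B + 716 B (last, 716 <= 980 OK)
Total bytes sent = payload + n_frags * header = 2668 + 3*20 = 2668 + 60 = 2728 B

3, 2728


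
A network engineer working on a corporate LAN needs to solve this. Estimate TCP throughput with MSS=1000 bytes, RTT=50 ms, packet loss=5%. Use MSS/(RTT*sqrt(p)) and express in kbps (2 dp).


Given: MSS = 1000 bytes, RTT = 50 ms, loss = 5%
RTT in seconds = 50 / 1000 = 0.05
Loss rate = 5% = 0.05
sqrt(loss) = sqrt(0.05) = 0.223606797750
Throughput (bytes/s) = 1000 / (0.05 * 0.223606797750) = 89442.7191
Throughput (kbps) = 89442.7191 * 8 / 1000 = 715.541753 -> 715.54 kbps (2 dp)

715.54


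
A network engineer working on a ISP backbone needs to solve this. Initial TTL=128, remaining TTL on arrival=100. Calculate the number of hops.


Given: initial TTL = 128, received TTL = 100
Hops = initial TTL - received TTL
Hops = 128 - 100 = 28

28


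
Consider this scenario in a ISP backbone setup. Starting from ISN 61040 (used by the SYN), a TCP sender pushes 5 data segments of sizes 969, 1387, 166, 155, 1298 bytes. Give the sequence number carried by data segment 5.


The SYN occupies sequence number ISN = 61040, so the first data byte is ISN + 1 = 61041.
SEQ of data segment i = (ISN + 1) + sum of payload sizes of segments 1..i-1.
Segment 1: SEQ = 61041, payload = 969 bytes
Segment 2: SEQ = 62010, payload = 1387 bytes
Segment 3: SEQ = 63397, payload = 166 bytes
Segment 4: SEQ = 63563, payload = 155 bytes
Segment 5: SEQ = 63718, payload = 1298 bytes
SEQ of segment 5 = 61041 + 969 + 1387 + 166 + 155 = 63718

63718


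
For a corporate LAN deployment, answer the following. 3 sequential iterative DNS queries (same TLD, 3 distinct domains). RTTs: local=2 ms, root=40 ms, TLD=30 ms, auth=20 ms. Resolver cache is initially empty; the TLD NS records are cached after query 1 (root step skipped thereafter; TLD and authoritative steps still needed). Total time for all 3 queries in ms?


Lookup 1 (cold cache): local + root + TLD + auth = 2 + 40 + 30 + 20 = 92 ms
Lookups 2..3 (TLD NS cached -> skip root; new domain -> still ask TLD and auth): local + TLD + auth = 2 + 30 + 20 = 52 ms each
Remaining 2 lookups: 2 * 52 = 104 ms
Total = 92 + 104 = 196 ms

196


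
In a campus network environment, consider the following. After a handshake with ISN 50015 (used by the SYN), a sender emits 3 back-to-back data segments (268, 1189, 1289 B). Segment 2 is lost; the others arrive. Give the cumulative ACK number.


SYN uses sequence number 50015; first data byte = ISN + 1 = 50016.
Segment 1: SEQ = 50016, len = 268 B, covers [50016, 50283]
Segment 2: SEQ = 50284, len = 1189 B, covers [50284, 51472] [LOST]
Segment 3: SEQ = 51473, len = 1289 B, covers [51473, 52761]
In-order data received: bytes [50016, 50283] (segments 1..1).
Segment 2 missing -> gap begins at byte 50284; later segments buffered out of order.
Cumulative ACK = next expected in-order byte = 50016 + 268 = 50284

50284


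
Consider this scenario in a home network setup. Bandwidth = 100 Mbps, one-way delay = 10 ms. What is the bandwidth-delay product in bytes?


Given: bandwidth = 100 Mbps, delay = 10 ms
BDP in bits = 100 * 10^6 * 10 / 1000
BDP in bits = 1000000
BDP in bytes = 1000000 / 8 = 125000

125000


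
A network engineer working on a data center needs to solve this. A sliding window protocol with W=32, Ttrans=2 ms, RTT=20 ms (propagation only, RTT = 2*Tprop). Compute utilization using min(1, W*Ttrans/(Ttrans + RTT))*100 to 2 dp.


Given: W = 32, Ttrans = 2 ms, RTT = 20 ms (= 2 * Tprop, Tprop = 10 ms)
Cycle time = Ttrans + RTT = 2 + 20 = 22 ms (first packet sent until its ACK returns)
W * Ttrans = 32 * 2 = 64 ms of sending per cycle
W * Ttrans / (Ttrans + RTT) = 64 / 22 = 2.909091
U = min(1, 2.909091) = 1.000000
U% = 100.00%

100.00


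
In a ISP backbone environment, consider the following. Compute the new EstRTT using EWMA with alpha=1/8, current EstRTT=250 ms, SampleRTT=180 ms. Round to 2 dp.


Given: EstRTT = 250 ms, SampleRTT = 180 ms, alpha = 1/8
New EstRTT = (1 - alpha) * EstRTT + alpha * SampleRTT
(7/8) * 250 = 218.75
(1/8) * 180 = 22.5
New EstRTT = 218.75 + 22.5 = 241.25 ms -> 241.25 ms (2 dp)

241.25


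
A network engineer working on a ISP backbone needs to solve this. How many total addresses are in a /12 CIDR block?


Given: CIDR prefix /12
Host bits = 32 - 12 = 20
Total addresses = 2^20 = 1048576

1048576


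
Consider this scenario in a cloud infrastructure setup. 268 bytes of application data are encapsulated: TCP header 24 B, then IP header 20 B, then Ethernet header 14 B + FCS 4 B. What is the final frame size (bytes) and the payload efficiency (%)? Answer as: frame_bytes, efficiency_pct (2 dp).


TCP segment = 268 + 24 = 292 B
IP packet = 292 + 20 = 312 B
Ethernet frame = 312 + 14 + 4 = 330 B
Efficiency = app / frame = 268 / 330 = 0.812121 = 81.2121% -> 81.21% (2 dp)

330, 81.21


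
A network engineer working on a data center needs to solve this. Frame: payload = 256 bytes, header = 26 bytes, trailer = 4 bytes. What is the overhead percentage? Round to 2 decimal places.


Given: payload = 256 B, header = 26 B, trailer = 4 B
Overhead bytes = header + trailer = 26 + 4 = 30
Total frame = payload + overhead = 256 + 30 = 286
Overhead % = 30 / 286 * 100 = 10.4895% -> 10.49% (2 dp)

10.49


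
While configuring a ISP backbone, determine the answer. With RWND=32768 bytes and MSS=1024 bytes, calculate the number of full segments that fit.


Given: RWND = 32768 bytes, MSS = 1024 bytes
Full segments = floor(RWND / MSS)
Full segments = floor(32768 / 1024)
Full segments = floor(32.0) = 32

32


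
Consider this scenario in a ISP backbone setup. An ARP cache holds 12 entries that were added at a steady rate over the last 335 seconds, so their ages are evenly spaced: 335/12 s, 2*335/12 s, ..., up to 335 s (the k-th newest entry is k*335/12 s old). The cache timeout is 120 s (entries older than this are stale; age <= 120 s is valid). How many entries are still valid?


Ages are k * 335/12 s for k = 1..12 (spacing = 27.9167 s).
Entry k is valid iff k * 335/12 <= 120 iff k <= 12 * 120 / 335 = 4.2985
n_valid = floor(4.2985) = 4
(n_stale = 12 - 4 = 8)

4


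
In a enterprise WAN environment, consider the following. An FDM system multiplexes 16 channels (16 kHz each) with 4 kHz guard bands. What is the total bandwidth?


Given: 16 channels, 16 kHz each, guard = 4 kHz
Channel bandwidth = 16 * 16 = 256 kHz
Guard bands = 15 gaps * 4 kHz = 60 kHz
Total = 256 + 60 = 316 kHz

316


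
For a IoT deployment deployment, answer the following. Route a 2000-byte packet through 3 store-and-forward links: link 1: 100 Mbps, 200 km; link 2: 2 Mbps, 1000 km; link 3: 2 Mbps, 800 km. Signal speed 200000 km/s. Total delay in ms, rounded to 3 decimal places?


Packet = 2000 bytes = 16000 bits. Store-and-forward: sum (t_trans + t_prop) per link.
Link 1: t_trans = 16000/(100*10^6) s = 0.1600 ms; t_prop = 200/200000 s = 1.0000 ms; subtotal = 1.1600 ms
Link 2: t_trans = 16000/(2*10^6) s = 8.0000 ms; t_prop = 1000/200000 s = 5.0000 ms; subtotal = 13.0000 ms
Link 3: t_trans = 16000/(2*10^6) s = 8.0000 ms; t_prop = 800/200000 s = 4.0000 ms; subtotal = 12.0000 ms
End-to-end = 1.1600 + 13.0000 + 12.0000 = 26.1600 ms -> 26.160 ms (3 dp)

26.160


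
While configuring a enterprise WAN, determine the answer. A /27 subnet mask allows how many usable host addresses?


Given: subnet mask /27
Host bits = 32 - 27 = 5
Total addresses = 2^5 = 32
Usable hosts = 32 - 2 (network + broadcast) = 30

30


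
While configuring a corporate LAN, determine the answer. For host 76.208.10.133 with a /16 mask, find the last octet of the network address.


Given: IP = 76.208.10.133, prefix = /16
Subnet mask = 255.255.0.0
Last octet of IP: 133
Last octet of mask: 0
Network last octet = 133 AND 0 = 0

0


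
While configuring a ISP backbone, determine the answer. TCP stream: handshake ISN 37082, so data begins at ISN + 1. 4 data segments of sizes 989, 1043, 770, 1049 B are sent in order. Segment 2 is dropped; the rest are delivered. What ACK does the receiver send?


SYN uses sequence number 37082; first data byte = ISN + 1 = 37083.
Segment 1: SEQ = 37083, len = 989 B, covers [37083, 38071]
Segment 2: SEQ = 38072, len = 1043 B, covers [38072, 39114] [LOST]
Segment 3: SEQ = 39115, len = 770 B, covers [39115, 39884]
Segment 4: SEQ = 39885, len = 1049 B, covers [39885, 40933]
In-order data received: bytes [37083, 38071] (segments 1..1).
Segment 2 missing -> gap begins at byte 38072; later segments buffered out of order.
Cumulative ACK = next expected in-order byte = 37083 + 989 = 38072

38072
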